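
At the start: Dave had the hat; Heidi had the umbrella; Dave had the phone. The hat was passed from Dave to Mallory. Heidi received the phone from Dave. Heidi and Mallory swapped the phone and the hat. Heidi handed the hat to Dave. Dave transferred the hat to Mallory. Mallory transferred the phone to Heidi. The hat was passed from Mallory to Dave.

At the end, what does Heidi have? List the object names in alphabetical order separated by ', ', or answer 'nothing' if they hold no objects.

Tracking all object holders:
Start: hat:Dave, umbrella:Heidi, phone:Dave
Event 1 (give hat: Dave -> Mallory). State: hat:Mallory, umbrella:Heidi, phone:Dave
Event 2 (give phone: Dave -> Heidi). State: hat:Mallory, umbrella:Heidi, phone:Heidi
Event 3 (swap phone<->hat: now phone:Mallory, hat:Heidi). State: hat:Heidi, umbrella:Heidi, phone:Mallory
Event 4 (give hat: Heidi -> Dave). State: hat:Dave, umbrella:Heidi, phone:Mallory
Event 5 (give hat: Dave -> Mallory). State: hat:Mallory, umbrella:Heidi, phone:Mallory
Event 6 (give phone: Mallory -> Heidi). State: hat:Mallory, umbrella:Heidi, phone:Heidi
Event 7 (give hat: Mallory -> Dave). State: hat:Dave, umbrella:Heidi, phone:Heidi

Final state: hat:Dave, umbrella:Heidi, phone:Heidi
Heidi holds: phone, umbrella.

Answer: phone, umbrella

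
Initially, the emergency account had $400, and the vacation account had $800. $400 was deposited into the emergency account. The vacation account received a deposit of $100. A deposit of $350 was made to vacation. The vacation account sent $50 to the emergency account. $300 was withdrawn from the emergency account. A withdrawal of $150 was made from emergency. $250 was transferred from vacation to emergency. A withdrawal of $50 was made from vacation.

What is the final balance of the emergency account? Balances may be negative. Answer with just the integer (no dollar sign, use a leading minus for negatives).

Answer: 650

Derivation:
Tracking account balances step by step:
Start: emergency=400, vacation=800
Event 1 (deposit 400 to emergency): emergency: 400 + 400 = 800. Balances: emergency=800, vacation=800
Event 2 (deposit 100 to vacation): vacation: 800 + 100 = 900. Balances: emergency=800, vacation=900
Event 3 (deposit 350 to vacation): vacation: 900 + 350 = 1250. Balances: emergency=800, vacation=1250
Event 4 (transfer 50 vacation -> emergency): vacation: 1250 - 50 = 1200, emergency: 800 + 50 = 850. Balances: emergency=850, vacation=1200
Event 5 (withdraw 300 from emergency): emergency: 850 - 300 = 550. Balances: emergency=550, vacation=1200
Event 6 (withdraw 150 from emergency): emergency: 550 - 150 = 400. Balances: emergency=400, vacation=1200
Event 7 (transfer 250 vacation -> emergency): vacation: 1200 - 250 = 950, emergency: 400 + 250 = 650. Balances: emergency=650, vacation=950
Event 8 (withdraw 50 from vacation): vacation: 950 - 50 = 900. Balances: emergency=650, vacation=900

Final balance of emergency: 650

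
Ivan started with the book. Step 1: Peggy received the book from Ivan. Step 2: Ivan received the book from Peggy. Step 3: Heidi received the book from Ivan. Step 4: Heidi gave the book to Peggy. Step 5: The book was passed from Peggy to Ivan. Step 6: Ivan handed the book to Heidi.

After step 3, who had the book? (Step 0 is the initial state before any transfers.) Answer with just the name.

Tracking the book holder through step 3:
After step 0 (start): Ivan
After step 1: Peggy
After step 2: Ivan
After step 3: Heidi

At step 3, the holder is Heidi.

Answer: Heidi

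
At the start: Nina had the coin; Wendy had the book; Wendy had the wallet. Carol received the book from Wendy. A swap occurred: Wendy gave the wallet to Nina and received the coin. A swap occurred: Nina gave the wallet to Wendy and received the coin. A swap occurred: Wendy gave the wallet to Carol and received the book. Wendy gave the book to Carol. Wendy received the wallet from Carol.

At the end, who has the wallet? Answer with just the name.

Tracking all object holders:
Start: coin:Nina, book:Wendy, wallet:Wendy
Event 1 (give book: Wendy -> Carol). State: coin:Nina, book:Carol, wallet:Wendy
Event 2 (swap wallet<->coin: now wallet:Nina, coin:Wendy). State: coin:Wendy, book:Carol, wallet:Nina
Event 3 (swap wallet<->coin: now wallet:Wendy, coin:Nina). State: coin:Nina, book:Carol, wallet:Wendy
Event 4 (swap wallet<->book: now wallet:Carol, book:Wendy). State: coin:Nina, book:Wendy, wallet:Carol
Event 5 (give book: Wendy -> Carol). State: coin:Nina, book:Carol, wallet:Carol
Event 6 (give wallet: Carol -> Wendy). State: coin:Nina, book:Carol, wallet:Wendy

Final state: coin:Nina, book:Carol, wallet:Wendy
The wallet is held by Wendy.

Answer: Wendy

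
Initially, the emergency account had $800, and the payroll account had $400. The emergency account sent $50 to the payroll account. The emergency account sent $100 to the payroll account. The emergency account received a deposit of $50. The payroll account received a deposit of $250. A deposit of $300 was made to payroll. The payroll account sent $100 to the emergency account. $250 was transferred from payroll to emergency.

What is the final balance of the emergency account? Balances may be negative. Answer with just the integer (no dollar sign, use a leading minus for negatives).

Answer: 1050

Derivation:
Tracking account balances step by step:
Start: emergency=800, payroll=400
Event 1 (transfer 50 emergency -> payroll): emergency: 800 - 50 = 750, payroll: 400 + 50 = 450. Balances: emergency=750, payroll=450
Event 2 (transfer 100 emergency -> payroll): emergency: 750 - 100 = 650, payroll: 450 + 100 = 550. Balances: emergency=650, payroll=550
Event 3 (deposit 50 to emergency): emergency: 650 + 50 = 700. Balances: emergency=700, payroll=550
Event 4 (deposit 250 to payroll): payroll: 550 + 250 = 800. Balances: emergency=700, payroll=800
Event 5 (deposit 300 to payroll): payroll: 800 + 300 = 1100. Balances: emergency=700, payroll=1100
Event 6 (transfer 100 payroll -> emergency): payroll: 1100 - 100 = 1000, emergency: 700 + 100 = 800. Balances: emergency=800, payroll=1000
Event 7 (transfer 250 payroll -> emergency): payroll: 1000 - 250 = 750, emergency: 800 + 250 = 1050. Balances: emergency=1050, payroll=750

Final balance of emergency: 1050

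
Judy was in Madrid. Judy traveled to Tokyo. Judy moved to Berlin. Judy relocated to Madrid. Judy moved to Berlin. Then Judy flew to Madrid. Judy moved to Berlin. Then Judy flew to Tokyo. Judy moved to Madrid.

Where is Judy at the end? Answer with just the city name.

Tracking Judy's location:
Start: Judy is in Madrid.
After move 1: Madrid -> Tokyo. Judy is in Tokyo.
After move 2: Tokyo -> Berlin. Judy is in Berlin.
After move 3: Berlin -> Madrid. Judy is in Madrid.
After move 4: Madrid -> Berlin. Judy is in Berlin.
After move 5: Berlin -> Madrid. Judy is in Madrid.
After move 6: Madrid -> Berlin. Judy is in Berlin.
After move 7: Berlin -> Tokyo. Judy is in Tokyo.
After move 8: Tokyo -> Madrid. Judy is in Madrid.

Answer: Madrid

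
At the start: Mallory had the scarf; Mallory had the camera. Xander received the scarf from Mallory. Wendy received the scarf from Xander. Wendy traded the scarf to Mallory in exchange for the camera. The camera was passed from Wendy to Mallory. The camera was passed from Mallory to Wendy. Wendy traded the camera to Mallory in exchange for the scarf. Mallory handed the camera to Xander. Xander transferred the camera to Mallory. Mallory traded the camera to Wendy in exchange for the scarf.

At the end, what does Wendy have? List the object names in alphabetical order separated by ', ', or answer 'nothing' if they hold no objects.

Answer: camera

Derivation:
Tracking all object holders:
Start: scarf:Mallory, camera:Mallory
Event 1 (give scarf: Mallory -> Xander). State: scarf:Xander, camera:Mallory
Event 2 (give scarf: Xander -> Wendy). State: scarf:Wendy, camera:Mallory
Event 3 (swap scarf<->camera: now scarf:Mallory, camera:Wendy). State: scarf:Mallory, camera:Wendy
Event 4 (give camera: Wendy -> Mallory). State: scarf:Mallory, camera:Mallory
Event 5 (give camera: Mallory -> Wendy). State: scarf:Mallory, camera:Wendy
Event 6 (swap camera<->scarf: now camera:Mallory, scarf:Wendy). State: scarf:Wendy, camera:Mallory
Event 7 (give camera: Mallory -> Xander). State: scarf:Wendy, camera:Xander
Event 8 (give camera: Xander -> Mallory). State: scarf:Wendy, camera:Mallory
Event 9 (swap camera<->scarf: now camera:Wendy, scarf:Mallory). State: scarf:Mallory, camera:Wendy

Final state: scarf:Mallory, camera:Wendy
Wendy holds: camera.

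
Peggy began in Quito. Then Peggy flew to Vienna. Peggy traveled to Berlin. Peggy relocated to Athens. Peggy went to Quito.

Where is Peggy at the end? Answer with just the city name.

Tracking Peggy's location:
Start: Peggy is in Quito.
After move 1: Quito -> Vienna. Peggy is in Vienna.
After move 2: Vienna -> Berlin. Peggy is in Berlin.
After move 3: Berlin -> Athens. Peggy is in Athens.
After move 4: Athens -> Quito. Peggy is in Quito.

Answer: Quito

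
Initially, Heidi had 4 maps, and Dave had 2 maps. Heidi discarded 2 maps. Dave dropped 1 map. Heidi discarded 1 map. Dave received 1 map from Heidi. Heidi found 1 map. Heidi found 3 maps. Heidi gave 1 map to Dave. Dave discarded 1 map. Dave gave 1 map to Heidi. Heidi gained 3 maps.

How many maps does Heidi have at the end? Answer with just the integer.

Answer: 7

Derivation:
Tracking counts step by step:
Start: Heidi=4, Dave=2
Event 1 (Heidi -2): Heidi: 4 -> 2. State: Heidi=2, Dave=2
Event 2 (Dave -1): Dave: 2 -> 1. State: Heidi=2, Dave=1
Event 3 (Heidi -1): Heidi: 2 -> 1. State: Heidi=1, Dave=1
Event 4 (Heidi -> Dave, 1): Heidi: 1 -> 0, Dave: 1 -> 2. State: Heidi=0, Dave=2
Event 5 (Heidi +1): Heidi: 0 -> 1. State: Heidi=1, Dave=2
Event 6 (Heidi +3): Heidi: 1 -> 4. State: Heidi=4, Dave=2
Event 7 (Heidi -> Dave, 1): Heidi: 4 -> 3, Dave: 2 -> 3. State: Heidi=3, Dave=3
Event 8 (Dave -1): Dave: 3 -> 2. State: Heidi=3, Dave=2
Event 9 (Dave -> Heidi, 1): Dave: 2 -> 1, Heidi: 3 -> 4. State: Heidi=4, Dave=1
Event 10 (Heidi +3): Heidi: 4 -> 7. State: Heidi=7, Dave=1

Heidi's final count: 7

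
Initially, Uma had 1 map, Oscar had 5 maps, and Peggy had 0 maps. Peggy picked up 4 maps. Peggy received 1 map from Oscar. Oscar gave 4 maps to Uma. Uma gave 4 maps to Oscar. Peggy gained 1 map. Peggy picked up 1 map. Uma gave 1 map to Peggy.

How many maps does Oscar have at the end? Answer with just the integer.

Answer: 4

Derivation:
Tracking counts step by step:
Start: Uma=1, Oscar=5, Peggy=0
Event 1 (Peggy +4): Peggy: 0 -> 4. State: Uma=1, Oscar=5, Peggy=4
Event 2 (Oscar -> Peggy, 1): Oscar: 5 -> 4, Peggy: 4 -> 5. State: Uma=1, Oscar=4, Peggy=5
Event 3 (Oscar -> Uma, 4): Oscar: 4 -> 0, Uma: 1 -> 5. State: Uma=5, Oscar=0, Peggy=5
Event 4 (Uma -> Oscar, 4): Uma: 5 -> 1, Oscar: 0 -> 4. State: Uma=1, Oscar=4, Peggy=5
Event 5 (Peggy +1): Peggy: 5 -> 6. State: Uma=1, Oscar=4, Peggy=6
Event 6 (Peggy +1): Peggy: 6 -> 7. State: Uma=1, Oscar=4, Peggy=7
Event 7 (Uma -> Peggy, 1): Uma: 1 -> 0, Peggy: 7 -> 8. State: Uma=0, Oscar=4, Peggy=8

Oscar's final count: 4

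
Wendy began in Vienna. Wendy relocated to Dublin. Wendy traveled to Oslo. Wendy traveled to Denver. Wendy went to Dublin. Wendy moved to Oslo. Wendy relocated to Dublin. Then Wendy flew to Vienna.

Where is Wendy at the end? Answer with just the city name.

Tracking Wendy's location:
Start: Wendy is in Vienna.
After move 1: Vienna -> Dublin. Wendy is in Dublin.
After move 2: Dublin -> Oslo. Wendy is in Oslo.
After move 3: Oslo -> Denver. Wendy is in Denver.
After move 4: Denver -> Dublin. Wendy is in Dublin.
After move 5: Dublin -> Oslo. Wendy is in Oslo.
After move 6: Oslo -> Dublin. Wendy is in Dublin.
After move 7: Dublin -> Vienna. Wendy is in Vienna.

Answer: Vienna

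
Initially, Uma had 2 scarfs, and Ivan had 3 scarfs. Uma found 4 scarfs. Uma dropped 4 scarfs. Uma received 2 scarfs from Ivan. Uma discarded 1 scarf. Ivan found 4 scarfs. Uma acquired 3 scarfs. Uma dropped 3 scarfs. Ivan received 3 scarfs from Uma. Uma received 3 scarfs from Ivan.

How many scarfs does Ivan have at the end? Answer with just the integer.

Tracking counts step by step:
Start: Uma=2, Ivan=3
Event 1 (Uma +4): Uma: 2 -> 6. State: Uma=6, Ivan=3
Event 2 (Uma -4): Uma: 6 -> 2. State: Uma=2, Ivan=3
Event 3 (Ivan -> Uma, 2): Ivan: 3 -> 1, Uma: 2 -> 4. State: Uma=4, Ivan=1
Event 4 (Uma -1): Uma: 4 -> 3. State: Uma=3, Ivan=1
Event 5 (Ivan +4): Ivan: 1 -> 5. State: Uma=3, Ivan=5
Event 6 (Uma +3): Uma: 3 -> 6. State: Uma=6, Ivan=5
Event 7 (Uma -3): Uma: 6 -> 3. State: Uma=3, Ivan=5
Event 8 (Uma -> Ivan, 3): Uma: 3 -> 0, Ivan: 5 -> 8. State: Uma=0, Ivan=8
Event 9 (Ivan -> Uma, 3): Ivan: 8 -> 5, Uma: 0 -> 3. State: Uma=3, Ivan=5

Ivan's final count: 5

Answer: 5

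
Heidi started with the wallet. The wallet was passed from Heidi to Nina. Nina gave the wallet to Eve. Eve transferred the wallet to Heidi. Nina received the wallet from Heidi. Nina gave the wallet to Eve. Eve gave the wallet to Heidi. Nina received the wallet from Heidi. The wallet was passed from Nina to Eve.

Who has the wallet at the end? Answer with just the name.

Answer: Eve

Derivation:
Tracking the wallet through each event:
Start: Heidi has the wallet.
After event 1: Nina has the wallet.
After event 2: Eve has the wallet.
After event 3: Heidi has the wallet.
After event 4: Nina has the wallet.
After event 5: Eve has the wallet.
After event 6: Heidi has the wallet.
After event 7: Nina has the wallet.
After event 8: Eve has the wallet.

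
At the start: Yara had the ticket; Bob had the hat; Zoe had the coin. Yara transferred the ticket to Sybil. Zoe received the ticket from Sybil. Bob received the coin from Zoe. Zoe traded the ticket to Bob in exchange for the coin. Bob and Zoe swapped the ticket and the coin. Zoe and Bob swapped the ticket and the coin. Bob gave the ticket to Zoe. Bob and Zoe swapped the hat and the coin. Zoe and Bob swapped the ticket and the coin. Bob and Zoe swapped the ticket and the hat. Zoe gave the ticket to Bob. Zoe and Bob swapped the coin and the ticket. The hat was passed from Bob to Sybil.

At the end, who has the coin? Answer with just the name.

Tracking all object holders:
Start: ticket:Yara, hat:Bob, coin:Zoe
Event 1 (give ticket: Yara -> Sybil). State: ticket:Sybil, hat:Bob, coin:Zoe
Event 2 (give ticket: Sybil -> Zoe). State: ticket:Zoe, hat:Bob, coin:Zoe
Event 3 (give coin: Zoe -> Bob). State: ticket:Zoe, hat:Bob, coin:Bob
Event 4 (swap ticket<->coin: now ticket:Bob, coin:Zoe). State: ticket:Bob, hat:Bob, coin:Zoe
Event 5 (swap ticket<->coin: now ticket:Zoe, coin:Bob). State: ticket:Zoe, hat:Bob, coin:Bob
Event 6 (swap ticket<->coin: now ticket:Bob, coin:Zoe). State: ticket:Bob, hat:Bob, coin:Zoe
Event 7 (give ticket: Bob -> Zoe). State: ticket:Zoe, hat:Bob, coin:Zoe
Event 8 (swap hat<->coin: now hat:Zoe, coin:Bob). State: ticket:Zoe, hat:Zoe, coin:Bob
Event 9 (swap ticket<->coin: now ticket:Bob, coin:Zoe). State: ticket:Bob, hat:Zoe, coin:Zoe
Event 10 (swap ticket<->hat: now ticket:Zoe, hat:Bob). State: ticket:Zoe, hat:Bob, coin:Zoe
Event 11 (give ticket: Zoe -> Bob). State: ticket:Bob, hat:Bob, coin:Zoe
Event 12 (swap coin<->ticket: now coin:Bob, ticket:Zoe). State: ticket:Zoe, hat:Bob, coin:Bob
Event 13 (give hat: Bob -> Sybil). State: ticket:Zoe, hat:Sybil, coin:Bob

Final state: ticket:Zoe, hat:Sybil, coin:Bob
The coin is held by Bob.

Answer: Bob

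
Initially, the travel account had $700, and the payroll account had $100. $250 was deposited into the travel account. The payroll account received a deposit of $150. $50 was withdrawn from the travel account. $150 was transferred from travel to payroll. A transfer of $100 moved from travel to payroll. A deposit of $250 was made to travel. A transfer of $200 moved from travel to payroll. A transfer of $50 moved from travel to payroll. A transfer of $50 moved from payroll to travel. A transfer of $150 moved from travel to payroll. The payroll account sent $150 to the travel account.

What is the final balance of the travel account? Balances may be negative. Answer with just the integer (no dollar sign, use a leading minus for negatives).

Tracking account balances step by step:
Start: travel=700, payroll=100
Event 1 (deposit 250 to travel): travel: 700 + 250 = 950. Balances: travel=950, payroll=100
Event 2 (deposit 150 to payroll): payroll: 100 + 150 = 250. Balances: travel=950, payroll=250
Event 3 (withdraw 50 from travel): travel: 950 - 50 = 900. Balances: travel=900, payroll=250
Event 4 (transfer 150 travel -> payroll): travel: 900 - 150 = 750, payroll: 250 + 150 = 400. Balances: travel=750, payroll=400
Event 5 (transfer 100 travel -> payroll): travel: 750 - 100 = 650, payroll: 400 + 100 = 500. Balances: travel=650, payroll=500
Event 6 (deposit 250 to travel): travel: 650 + 250 = 900. Balances: travel=900, payroll=500
Event 7 (transfer 200 travel -> payroll): travel: 900 - 200 = 700, payroll: 500 + 200 = 700. Balances: travel=700, payroll=700
Event 8 (transfer 50 travel -> payroll): travel: 700 - 50 = 650, payroll: 700 + 50 = 750. Balances: travel=650, payroll=750
Event 9 (transfer 50 payroll -> travel): payroll: 750 - 50 = 700, travel: 650 + 50 = 700. Balances: travel=700, payroll=700
Event 10 (transfer 150 travel -> payroll): travel: 700 - 150 = 550, payroll: 700 + 150 = 850. Balances: travel=550, payroll=850
Event 11 (transfer 150 payroll -> travel): payroll: 850 - 150 = 700, travel: 550 + 150 = 700. Balances: travel=700, payroll=700

Final balance of travel: 700

Answer: 700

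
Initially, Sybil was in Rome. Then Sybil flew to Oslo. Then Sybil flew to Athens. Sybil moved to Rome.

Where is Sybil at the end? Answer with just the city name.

Tracking Sybil's location:
Start: Sybil is in Rome.
After move 1: Rome -> Oslo. Sybil is in Oslo.
After move 2: Oslo -> Athens. Sybil is in Athens.
After move 3: Athens -> Rome. Sybil is in Rome.

Answer: Rome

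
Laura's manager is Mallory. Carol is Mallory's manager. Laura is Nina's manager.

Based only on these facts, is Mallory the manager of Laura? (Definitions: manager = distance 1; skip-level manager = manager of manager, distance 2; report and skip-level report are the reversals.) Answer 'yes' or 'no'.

Reconstructing the manager chain from the given facts:
  Carol -> Mallory -> Laura -> Nina
(each arrow means 'manager of the next')
Positions in the chain (0 = top):
  position of Carol: 0
  position of Mallory: 1
  position of Laura: 2
  position of Nina: 3

Mallory is at position 1, Laura is at position 2; signed distance (j - i) = 1.
'manager' requires j - i = 1. Actual distance is 1, so the relation HOLDS.

Answer: yes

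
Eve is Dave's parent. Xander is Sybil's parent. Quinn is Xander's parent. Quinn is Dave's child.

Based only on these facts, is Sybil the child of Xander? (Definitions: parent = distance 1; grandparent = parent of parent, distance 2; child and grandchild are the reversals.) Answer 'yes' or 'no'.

Answer: yes

Derivation:
Reconstructing the parent chain from the given facts:
  Eve -> Dave -> Quinn -> Xander -> Sybil
(each arrow means 'parent of the next')
Positions in the chain (0 = top):
  position of Eve: 0
  position of Dave: 1
  position of Quinn: 2
  position of Xander: 3
  position of Sybil: 4

Sybil is at position 4, Xander is at position 3; signed distance (j - i) = -1.
'child' requires j - i = -1. Actual distance is -1, so the relation HOLDS.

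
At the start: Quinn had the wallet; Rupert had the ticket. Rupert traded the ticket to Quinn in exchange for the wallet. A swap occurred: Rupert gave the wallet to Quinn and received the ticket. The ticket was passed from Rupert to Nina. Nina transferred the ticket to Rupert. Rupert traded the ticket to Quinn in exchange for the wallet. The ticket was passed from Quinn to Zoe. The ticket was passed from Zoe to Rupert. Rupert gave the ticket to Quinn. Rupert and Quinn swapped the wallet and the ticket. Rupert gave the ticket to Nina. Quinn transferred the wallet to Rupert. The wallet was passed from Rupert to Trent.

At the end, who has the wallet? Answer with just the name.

Answer: Trent

Derivation:
Tracking all object holders:
Start: wallet:Quinn, ticket:Rupert
Event 1 (swap ticket<->wallet: now ticket:Quinn, wallet:Rupert). State: wallet:Rupert, ticket:Quinn
Event 2 (swap wallet<->ticket: now wallet:Quinn, ticket:Rupert). State: wallet:Quinn, ticket:Rupert
Event 3 (give ticket: Rupert -> Nina). State: wallet:Quinn, ticket:Nina
Event 4 (give ticket: Nina -> Rupert). State: wallet:Quinn, ticket:Rupert
Event 5 (swap ticket<->wallet: now ticket:Quinn, wallet:Rupert). State: wallet:Rupert, ticket:Quinn
Event 6 (give ticket: Quinn -> Zoe). State: wallet:Rupert, ticket:Zoe
Event 7 (give ticket: Zoe -> Rupert). State: wallet:Rupert, ticket:Rupert
Event 8 (give ticket: Rupert -> Quinn). State: wallet:Rupert, ticket:Quinn
Event 9 (swap wallet<->ticket: now wallet:Quinn, ticket:Rupert). State: wallet:Quinn, ticket:Rupert
Event 10 (give ticket: Rupert -> Nina). State: wallet:Quinn, ticket:Nina
Event 11 (give wallet: Quinn -> Rupert). State: wallet:Rupert, ticket:Nina
Event 12 (give wallet: Rupert -> Trent). State: wallet:Trent, ticket:Nina

Final state: wallet:Trent, ticket:Nina
The wallet is held by Trent.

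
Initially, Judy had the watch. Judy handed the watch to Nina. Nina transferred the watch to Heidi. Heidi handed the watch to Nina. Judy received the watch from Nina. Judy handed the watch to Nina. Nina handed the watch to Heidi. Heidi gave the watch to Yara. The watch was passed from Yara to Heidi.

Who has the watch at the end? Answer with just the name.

Tracking the watch through each event:
Start: Judy has the watch.
After event 1: Nina has the watch.
After event 2: Heidi has the watch.
After event 3: Nina has the watch.
After event 4: Judy has the watch.
After event 5: Nina has the watch.
After event 6: Heidi has the watch.
After event 7: Yara has the watch.
After event 8: Heidi has the watch.

Answer: Heidi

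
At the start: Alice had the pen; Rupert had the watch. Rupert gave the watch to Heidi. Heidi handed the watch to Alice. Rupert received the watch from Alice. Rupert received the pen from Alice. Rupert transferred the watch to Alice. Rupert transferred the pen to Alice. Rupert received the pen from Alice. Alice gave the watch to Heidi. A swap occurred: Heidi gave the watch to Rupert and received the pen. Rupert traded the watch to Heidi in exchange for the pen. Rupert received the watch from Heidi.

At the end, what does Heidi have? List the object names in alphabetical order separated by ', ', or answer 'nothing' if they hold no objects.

Tracking all object holders:
Start: pen:Alice, watch:Rupert
Event 1 (give watch: Rupert -> Heidi). State: pen:Alice, watch:Heidi
Event 2 (give watch: Heidi -> Alice). State: pen:Alice, watch:Alice
Event 3 (give watch: Alice -> Rupert). State: pen:Alice, watch:Rupert
Event 4 (give pen: Alice -> Rupert). State: pen:Rupert, watch:Rupert
Event 5 (give watch: Rupert -> Alice). State: pen:Rupert, watch:Alice
Event 6 (give pen: Rupert -> Alice). State: pen:Alice, watch:Alice
Event 7 (give pen: Alice -> Rupert). State: pen:Rupert, watch:Alice
Event 8 (give watch: Alice -> Heidi). State: pen:Rupert, watch:Heidi
Event 9 (swap watch<->pen: now watch:Rupert, pen:Heidi). State: pen:Heidi, watch:Rupert
Event 10 (swap watch<->pen: now watch:Heidi, pen:Rupert). State: pen:Rupert, watch:Heidi
Event 11 (give watch: Heidi -> Rupert). State: pen:Rupert, watch:Rupert

Final state: pen:Rupert, watch:Rupert
Heidi holds: (nothing).

Answer: nothing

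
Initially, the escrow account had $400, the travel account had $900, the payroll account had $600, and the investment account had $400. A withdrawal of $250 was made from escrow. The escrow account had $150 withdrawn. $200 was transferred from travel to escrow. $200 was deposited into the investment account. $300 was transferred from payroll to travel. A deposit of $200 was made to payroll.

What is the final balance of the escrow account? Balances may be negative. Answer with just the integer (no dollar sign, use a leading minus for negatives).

Answer: 200

Derivation:
Tracking account balances step by step:
Start: escrow=400, travel=900, payroll=600, investment=400
Event 1 (withdraw 250 from escrow): escrow: 400 - 250 = 150. Balances: escrow=150, travel=900, payroll=600, investment=400
Event 2 (withdraw 150 from escrow): escrow: 150 - 150 = 0. Balances: escrow=0, travel=900, payroll=600, investment=400
Event 3 (transfer 200 travel -> escrow): travel: 900 - 200 = 700, escrow: 0 + 200 = 200. Balances: escrow=200, travel=700, payroll=600, investment=400
Event 4 (deposit 200 to investment): investment: 400 + 200 = 600. Balances: escrow=200, travel=700, payroll=600, investment=600
Event 5 (transfer 300 payroll -> travel): payroll: 600 - 300 = 300, travel: 700 + 300 = 1000. Balances: escrow=200, travel=1000, payroll=300, investment=600
Event 6 (deposit 200 to payroll): payroll: 300 + 200 = 500. Balances: escrow=200, travel=1000, payroll=500, investment=600

Final balance of escrow: 200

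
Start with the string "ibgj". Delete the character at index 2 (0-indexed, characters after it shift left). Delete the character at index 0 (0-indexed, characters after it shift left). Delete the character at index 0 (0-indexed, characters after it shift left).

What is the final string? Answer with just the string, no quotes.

Applying each edit step by step:
Start: "ibgj"
Op 1 (delete idx 2 = 'g'): "ibgj" -> "ibj"
Op 2 (delete idx 0 = 'i'): "ibj" -> "bj"
Op 3 (delete idx 0 = 'b'): "bj" -> "j"

Answer: j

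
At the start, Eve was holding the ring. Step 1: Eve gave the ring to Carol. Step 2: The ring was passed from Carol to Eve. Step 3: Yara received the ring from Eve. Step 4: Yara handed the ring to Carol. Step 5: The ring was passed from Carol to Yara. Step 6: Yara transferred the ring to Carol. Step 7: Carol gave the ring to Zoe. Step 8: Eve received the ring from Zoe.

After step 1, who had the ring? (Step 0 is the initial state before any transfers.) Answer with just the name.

Answer: Carol

Derivation:
Tracking the ring holder through step 1:
After step 0 (start): Eve
After step 1: Carol

At step 1, the holder is Carol.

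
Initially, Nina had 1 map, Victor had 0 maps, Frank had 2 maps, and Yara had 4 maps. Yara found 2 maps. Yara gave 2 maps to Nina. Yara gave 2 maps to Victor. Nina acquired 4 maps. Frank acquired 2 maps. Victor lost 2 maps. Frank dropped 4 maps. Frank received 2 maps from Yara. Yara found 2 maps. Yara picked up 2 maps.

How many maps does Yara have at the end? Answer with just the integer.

Tracking counts step by step:
Start: Nina=1, Victor=0, Frank=2, Yara=4
Event 1 (Yara +2): Yara: 4 -> 6. State: Nina=1, Victor=0, Frank=2, Yara=6
Event 2 (Yara -> Nina, 2): Yara: 6 -> 4, Nina: 1 -> 3. State: Nina=3, Victor=0, Frank=2, Yara=4
Event 3 (Yara -> Victor, 2): Yara: 4 -> 2, Victor: 0 -> 2. State: Nina=3, Victor=2, Frank=2, Yara=2
Event 4 (Nina +4): Nina: 3 -> 7. State: Nina=7, Victor=2, Frank=2, Yara=2
Event 5 (Frank +2): Frank: 2 -> 4. State: Nina=7, Victor=2, Frank=4, Yara=2
Event 6 (Victor -2): Victor: 2 -> 0. State: Nina=7, Victor=0, Frank=4, Yara=2
Event 7 (Frank -4): Frank: 4 -> 0. State: Nina=7, Victor=0, Frank=0, Yara=2
Event 8 (Yara -> Frank, 2): Yara: 2 -> 0, Frank: 0 -> 2. State: Nina=7, Victor=0, Frank=2, Yara=0
Event 9 (Yara +2): Yara: 0 -> 2. State: Nina=7, Victor=0, Frank=2, Yara=2
Event 10 (Yara +2): Yara: 2 -> 4. State: Nina=7, Victor=0, Frank=2, Yara=4

Yara's final count: 4

Answer: 4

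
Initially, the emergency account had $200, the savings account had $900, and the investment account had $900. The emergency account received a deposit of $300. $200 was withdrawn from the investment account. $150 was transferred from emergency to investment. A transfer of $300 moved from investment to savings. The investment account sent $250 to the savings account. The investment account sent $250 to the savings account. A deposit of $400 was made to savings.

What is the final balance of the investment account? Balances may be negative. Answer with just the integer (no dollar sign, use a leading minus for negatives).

Tracking account balances step by step:
Start: emergency=200, savings=900, investment=900
Event 1 (deposit 300 to emergency): emergency: 200 + 300 = 500. Balances: emergency=500, savings=900, investment=900
Event 2 (withdraw 200 from investment): investment: 900 - 200 = 700. Balances: emergency=500, savings=900, investment=700
Event 3 (transfer 150 emergency -> investment): emergency: 500 - 150 = 350, investment: 700 + 150 = 850. Balances: emergency=350, savings=900, investment=850
Event 4 (transfer 300 investment -> savings): investment: 850 - 300 = 550, savings: 900 + 300 = 1200. Balances: emergency=350, savings=1200, investment=550
Event 5 (transfer 250 investment -> savings): investment: 550 - 250 = 300, savings: 1200 + 250 = 1450. Balances: emergency=350, savings=1450, investment=300
Event 6 (transfer 250 investment -> savings): investment: 300 - 250 = 50, savings: 1450 + 250 = 1700. Balances: emergency=350, savings=1700, investment=50
Event 7 (deposit 400 to savings): savings: 1700 + 400 = 2100. Balances: emergency=350, savings=2100, investment=50

Final balance of investment: 50

Answer: 50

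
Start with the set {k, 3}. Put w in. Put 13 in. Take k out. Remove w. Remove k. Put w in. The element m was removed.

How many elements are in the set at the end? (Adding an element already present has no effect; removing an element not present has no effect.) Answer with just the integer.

Answer: 3

Derivation:
Tracking the set through each operation:
Start: {3, k}
Event 1 (add w): added. Set: {3, k, w}
Event 2 (add 13): added. Set: {13, 3, k, w}
Event 3 (remove k): removed. Set: {13, 3, w}
Event 4 (remove w): removed. Set: {13, 3}
Event 5 (remove k): not present, no change. Set: {13, 3}
Event 6 (add w): added. Set: {13, 3, w}
Event 7 (remove m): not present, no change. Set: {13, 3, w}

Final set: {13, 3, w} (size 3)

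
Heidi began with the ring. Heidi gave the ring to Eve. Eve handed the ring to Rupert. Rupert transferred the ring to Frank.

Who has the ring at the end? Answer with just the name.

Tracking the ring through each event:
Start: Heidi has the ring.
After event 1: Eve has the ring.
After event 2: Rupert has the ring.
After event 3: Frank has the ring.

Answer: Frank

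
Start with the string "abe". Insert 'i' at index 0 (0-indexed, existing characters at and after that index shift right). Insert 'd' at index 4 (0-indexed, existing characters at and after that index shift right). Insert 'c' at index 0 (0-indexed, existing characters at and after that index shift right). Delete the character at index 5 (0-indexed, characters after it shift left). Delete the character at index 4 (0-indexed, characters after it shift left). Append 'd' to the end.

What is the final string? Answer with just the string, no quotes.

Applying each edit step by step:
Start: "abe"
Op 1 (insert 'i' at idx 0): "abe" -> "iabe"
Op 2 (insert 'd' at idx 4): "iabe" -> "iabed"
Op 3 (insert 'c' at idx 0): "iabed" -> "ciabed"
Op 4 (delete idx 5 = 'd'): "ciabed" -> "ciabe"
Op 5 (delete idx 4 = 'e'): "ciabe" -> "ciab"
Op 6 (append 'd'): "ciab" -> "ciabd"

Answer: ciabd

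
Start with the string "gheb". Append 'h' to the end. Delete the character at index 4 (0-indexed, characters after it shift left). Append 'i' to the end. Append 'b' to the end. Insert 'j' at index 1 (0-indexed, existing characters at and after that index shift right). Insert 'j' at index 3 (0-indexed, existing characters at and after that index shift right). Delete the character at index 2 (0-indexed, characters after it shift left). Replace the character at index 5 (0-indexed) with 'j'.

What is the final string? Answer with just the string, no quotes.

Answer: gjjebjb

Derivation:
Applying each edit step by step:
Start: "gheb"
Op 1 (append 'h'): "gheb" -> "ghebh"
Op 2 (delete idx 4 = 'h'): "ghebh" -> "gheb"
Op 3 (append 'i'): "gheb" -> "ghebi"
Op 4 (append 'b'): "ghebi" -> "ghebib"
Op 5 (insert 'j' at idx 1): "ghebib" -> "gjhebib"
Op 6 (insert 'j' at idx 3): "gjhebib" -> "gjhjebib"
Op 7 (delete idx 2 = 'h'): "gjhjebib" -> "gjjebib"
Op 8 (replace idx 5: 'i' -> 'j'): "gjjebib" -> "gjjebjb"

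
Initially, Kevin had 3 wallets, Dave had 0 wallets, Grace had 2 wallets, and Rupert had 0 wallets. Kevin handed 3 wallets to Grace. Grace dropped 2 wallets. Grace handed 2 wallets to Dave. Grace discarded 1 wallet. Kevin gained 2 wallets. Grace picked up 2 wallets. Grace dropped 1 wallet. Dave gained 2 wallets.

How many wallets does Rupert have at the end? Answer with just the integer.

Tracking counts step by step:
Start: Kevin=3, Dave=0, Grace=2, Rupert=0
Event 1 (Kevin -> Grace, 3): Kevin: 3 -> 0, Grace: 2 -> 5. State: Kevin=0, Dave=0, Grace=5, Rupert=0
Event 2 (Grace -2): Grace: 5 -> 3. State: Kevin=0, Dave=0, Grace=3, Rupert=0
Event 3 (Grace -> Dave, 2): Grace: 3 -> 1, Dave: 0 -> 2. State: Kevin=0, Dave=2, Grace=1, Rupert=0
Event 4 (Grace -1): Grace: 1 -> 0. State: Kevin=0, Dave=2, Grace=0, Rupert=0
Event 5 (Kevin +2): Kevin: 0 -> 2. State: Kevin=2, Dave=2, Grace=0, Rupert=0
Event 6 (Grace +2): Grace: 0 -> 2. State: Kevin=2, Dave=2, Grace=2, Rupert=0
Event 7 (Grace -1): Grace: 2 -> 1. State: Kevin=2, Dave=2, Grace=1, Rupert=0
Event 8 (Dave +2): Dave: 2 -> 4. State: Kevin=2, Dave=4, Grace=1, Rupert=0

Rupert's final count: 0

Answer: 0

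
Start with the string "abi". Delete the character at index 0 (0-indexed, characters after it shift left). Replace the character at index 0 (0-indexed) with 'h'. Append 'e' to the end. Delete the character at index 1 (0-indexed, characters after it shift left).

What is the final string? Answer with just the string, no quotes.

Answer: he

Derivation:
Applying each edit step by step:
Start: "abi"
Op 1 (delete idx 0 = 'a'): "abi" -> "bi"
Op 2 (replace idx 0: 'b' -> 'h'): "bi" -> "hi"
Op 3 (append 'e'): "hi" -> "hie"
Op 4 (delete idx 1 = 'i'): "hie" -> "he"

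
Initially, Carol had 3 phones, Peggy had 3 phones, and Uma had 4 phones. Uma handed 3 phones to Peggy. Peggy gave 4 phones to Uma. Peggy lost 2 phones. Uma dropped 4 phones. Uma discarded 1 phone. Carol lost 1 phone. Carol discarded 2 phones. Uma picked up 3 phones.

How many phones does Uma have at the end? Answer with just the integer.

Answer: 3

Derivation:
Tracking counts step by step:
Start: Carol=3, Peggy=3, Uma=4
Event 1 (Uma -> Peggy, 3): Uma: 4 -> 1, Peggy: 3 -> 6. State: Carol=3, Peggy=6, Uma=1
Event 2 (Peggy -> Uma, 4): Peggy: 6 -> 2, Uma: 1 -> 5. State: Carol=3, Peggy=2, Uma=5
Event 3 (Peggy -2): Peggy: 2 -> 0. State: Carol=3, Peggy=0, Uma=5
Event 4 (Uma -4): Uma: 5 -> 1. State: Carol=3, Peggy=0, Uma=1
Event 5 (Uma -1): Uma: 1 -> 0. State: Carol=3, Peggy=0, Uma=0
Event 6 (Carol -1): Carol: 3 -> 2. State: Carol=2, Peggy=0, Uma=0
Event 7 (Carol -2): Carol: 2 -> 0. State: Carol=0, Peggy=0, Uma=0
Event 8 (Uma +3): Uma: 0 -> 3. State: Carol=0, Peggy=0, Uma=3

Uma's final count: 3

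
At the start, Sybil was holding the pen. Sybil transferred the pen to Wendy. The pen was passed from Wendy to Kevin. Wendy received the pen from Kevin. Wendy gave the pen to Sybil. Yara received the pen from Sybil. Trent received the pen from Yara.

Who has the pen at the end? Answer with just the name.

Tracking the pen through each event:
Start: Sybil has the pen.
After event 1: Wendy has the pen.
After event 2: Kevin has the pen.
After event 3: Wendy has the pen.
After event 4: Sybil has the pen.
After event 5: Yara has the pen.
After event 6: Trent has the pen.

Answer: Trent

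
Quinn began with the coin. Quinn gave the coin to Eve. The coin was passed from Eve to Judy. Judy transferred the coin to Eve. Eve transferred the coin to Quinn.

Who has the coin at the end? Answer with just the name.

Answer: Quinn

Derivation:
Tracking the coin through each event:
Start: Quinn has the coin.
After event 1: Eve has the coin.
After event 2: Judy has the coin.
After event 3: Eve has the coin.
After event 4: Quinn has the coin.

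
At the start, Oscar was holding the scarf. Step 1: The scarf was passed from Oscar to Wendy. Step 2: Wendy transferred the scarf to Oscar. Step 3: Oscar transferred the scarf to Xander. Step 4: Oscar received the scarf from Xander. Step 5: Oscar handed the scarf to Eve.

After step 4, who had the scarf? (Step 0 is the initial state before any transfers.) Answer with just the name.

Tracking the scarf holder through step 4:
After step 0 (start): Oscar
After step 1: Wendy
After step 2: Oscar
After step 3: Xander
After step 4: Oscar

At step 4, the holder is Oscar.

Answer: Oscar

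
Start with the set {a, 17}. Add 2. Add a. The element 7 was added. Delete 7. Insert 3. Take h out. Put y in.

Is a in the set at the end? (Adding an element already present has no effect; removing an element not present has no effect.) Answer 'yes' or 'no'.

Answer: yes

Derivation:
Tracking the set through each operation:
Start: {17, a}
Event 1 (add 2): added. Set: {17, 2, a}
Event 2 (add a): already present, no change. Set: {17, 2, a}
Event 3 (add 7): added. Set: {17, 2, 7, a}
Event 4 (remove 7): removed. Set: {17, 2, a}
Event 5 (add 3): added. Set: {17, 2, 3, a}
Event 6 (remove h): not present, no change. Set: {17, 2, 3, a}
Event 7 (add y): added. Set: {17, 2, 3, a, y}

Final set: {17, 2, 3, a, y} (size 5)
a is in the final set.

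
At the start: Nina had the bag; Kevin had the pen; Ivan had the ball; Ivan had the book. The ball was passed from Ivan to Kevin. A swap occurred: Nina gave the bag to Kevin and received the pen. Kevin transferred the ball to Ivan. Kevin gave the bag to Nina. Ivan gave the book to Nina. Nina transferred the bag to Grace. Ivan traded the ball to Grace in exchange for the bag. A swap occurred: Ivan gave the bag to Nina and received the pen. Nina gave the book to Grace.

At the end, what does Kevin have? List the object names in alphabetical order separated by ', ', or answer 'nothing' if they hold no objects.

Answer: nothing

Derivation:
Tracking all object holders:
Start: bag:Nina, pen:Kevin, ball:Ivan, book:Ivan
Event 1 (give ball: Ivan -> Kevin). State: bag:Nina, pen:Kevin, ball:Kevin, book:Ivan
Event 2 (swap bag<->pen: now bag:Kevin, pen:Nina). State: bag:Kevin, pen:Nina, ball:Kevin, book:Ivan
Event 3 (give ball: Kevin -> Ivan). State: bag:Kevin, pen:Nina, ball:Ivan, book:Ivan
Event 4 (give bag: Kevin -> Nina). State: bag:Nina, pen:Nina, ball:Ivan, book:Ivan
Event 5 (give book: Ivan -> Nina). State: bag:Nina, pen:Nina, ball:Ivan, book:Nina
Event 6 (give bag: Nina -> Grace). State: bag:Grace, pen:Nina, ball:Ivan, book:Nina
Event 7 (swap ball<->bag: now ball:Grace, bag:Ivan). State: bag:Ivan, pen:Nina, ball:Grace, book:Nina
Event 8 (swap bag<->pen: now bag:Nina, pen:Ivan). State: bag:Nina, pen:Ivan, ball:Grace, book:Nina
Event 9 (give book: Nina -> Grace). State: bag:Nina, pen:Ivan, ball:Grace, book:Grace

Final state: bag:Nina, pen:Ivan, ball:Grace, book:Grace
Kevin holds: (nothing).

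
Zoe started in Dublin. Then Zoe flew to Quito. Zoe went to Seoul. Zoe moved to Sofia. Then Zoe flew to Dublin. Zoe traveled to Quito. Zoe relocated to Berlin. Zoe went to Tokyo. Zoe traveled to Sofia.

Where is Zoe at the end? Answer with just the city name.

Tracking Zoe's location:
Start: Zoe is in Dublin.
After move 1: Dublin -> Quito. Zoe is in Quito.
After move 2: Quito -> Seoul. Zoe is in Seoul.
After move 3: Seoul -> Sofia. Zoe is in Sofia.
After move 4: Sofia -> Dublin. Zoe is in Dublin.
After move 5: Dublin -> Quito. Zoe is in Quito.
After move 6: Quito -> Berlin. Zoe is in Berlin.
After move 7: Berlin -> Tokyo. Zoe is in Tokyo.
After move 8: Tokyo -> Sofia. Zoe is in Sofia.

Answer: Sofia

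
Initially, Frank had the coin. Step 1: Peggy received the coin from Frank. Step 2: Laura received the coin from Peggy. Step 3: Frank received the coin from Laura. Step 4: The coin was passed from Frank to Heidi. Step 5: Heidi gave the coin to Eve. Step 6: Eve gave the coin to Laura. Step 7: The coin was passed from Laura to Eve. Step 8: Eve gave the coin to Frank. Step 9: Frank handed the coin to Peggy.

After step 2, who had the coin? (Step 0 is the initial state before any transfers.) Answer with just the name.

Answer: Laura

Derivation:
Tracking the coin holder through step 2:
After step 0 (start): Frank
After step 1: Peggy
After step 2: Laura

At step 2, the holder is Laura.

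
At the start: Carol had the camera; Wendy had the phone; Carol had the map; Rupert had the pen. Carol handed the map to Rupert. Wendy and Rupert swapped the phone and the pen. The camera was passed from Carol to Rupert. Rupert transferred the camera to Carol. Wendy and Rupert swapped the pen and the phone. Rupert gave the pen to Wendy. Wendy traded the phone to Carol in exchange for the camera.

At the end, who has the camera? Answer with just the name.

Answer: Wendy

Derivation:
Tracking all object holders:
Start: camera:Carol, phone:Wendy, map:Carol, pen:Rupert
Event 1 (give map: Carol -> Rupert). State: camera:Carol, phone:Wendy, map:Rupert, pen:Rupert
Event 2 (swap phone<->pen: now phone:Rupert, pen:Wendy). State: camera:Carol, phone:Rupert, map:Rupert, pen:Wendy
Event 3 (give camera: Carol -> Rupert). State: camera:Rupert, phone:Rupert, map:Rupert, pen:Wendy
Event 4 (give camera: Rupert -> Carol). State: camera:Carol, phone:Rupert, map:Rupert, pen:Wendy
Event 5 (swap pen<->phone: now pen:Rupert, phone:Wendy). State: camera:Carol, phone:Wendy, map:Rupert, pen:Rupert
Event 6 (give pen: Rupert -> Wendy). State: camera:Carol, phone:Wendy, map:Rupert, pen:Wendy
Event 7 (swap phone<->camera: now phone:Carol, camera:Wendy). State: camera:Wendy, phone:Carol, map:Rupert, pen:Wendy

Final state: camera:Wendy, phone:Carol, map:Rupert, pen:Wendy
The camera is held by Wendy.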